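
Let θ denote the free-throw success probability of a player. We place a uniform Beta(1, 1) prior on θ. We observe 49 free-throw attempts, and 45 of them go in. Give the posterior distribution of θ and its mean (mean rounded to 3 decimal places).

The binomial likelihood is conjugate to the Beta prior: with 45 successes and 4 failures, the posterior is Beta(1+45, 1+4) = Beta(46, 5).
Posterior mean = α/(α+β) = 46/51 = 0.902.

Posterior: Beta(46, 5); mean ≈ 0.902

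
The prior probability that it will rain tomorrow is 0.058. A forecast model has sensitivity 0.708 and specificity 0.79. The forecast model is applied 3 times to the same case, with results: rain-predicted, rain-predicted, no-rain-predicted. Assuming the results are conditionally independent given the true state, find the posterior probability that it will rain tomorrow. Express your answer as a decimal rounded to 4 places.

With H the event that it will rain tomorrow, the joint likelihood of the observed sequence is P(data|H) = 0.708·0.708·0.292 = 0.14637 and P(data|¬H) = 0.21·0.21·0.79 = 0.034839.
Bayes: P(H|data) = 0.058·0.14637 / (0.058·0.14637 + 0.942·0.034839) = 0.0084894/0.041308 = 0.2055.

Posterior P(H) ≈ 0.2055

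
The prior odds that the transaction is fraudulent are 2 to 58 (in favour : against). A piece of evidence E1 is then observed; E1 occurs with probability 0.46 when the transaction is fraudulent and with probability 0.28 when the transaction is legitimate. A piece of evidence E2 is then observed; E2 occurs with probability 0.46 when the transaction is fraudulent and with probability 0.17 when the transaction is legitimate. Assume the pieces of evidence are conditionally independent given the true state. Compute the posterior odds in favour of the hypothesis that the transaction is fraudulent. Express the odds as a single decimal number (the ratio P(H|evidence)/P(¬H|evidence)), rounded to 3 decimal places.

Prior odds = 2/58 = 0.034483. In log-odds, ln(0.034483) = -3.3673.
Add log likelihood ratios: ln(1.6429) + ln(2.7059) = 1.4919.
Posterior log-odds = -1.8754, so posterior odds = exp(-1.8754) = 0.15329.

Posterior odds ≈ 0.153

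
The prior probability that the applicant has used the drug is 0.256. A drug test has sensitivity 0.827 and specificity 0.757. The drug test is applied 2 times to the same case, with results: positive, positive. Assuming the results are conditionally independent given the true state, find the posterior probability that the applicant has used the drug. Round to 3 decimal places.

Let H be the event that the applicant has used the drug; start with P(H) = 0.256. P('positive'|H) = 0.827, P('positive'|¬H) = 0.243.
Update on result 1 ('positive'): P(H) ← 0.827·0.2560 / (0.827·0.2560 + 0.243·0.7440) = 0.21171/0.39250 = 0.5394.
Update on result 2 ('positive'): P(H) ← 0.827·0.5394 / (0.827·0.5394 + 0.243·0.4606) = 0.44607/0.55800 = 0.7994.

Posterior P(H) ≈ 0.799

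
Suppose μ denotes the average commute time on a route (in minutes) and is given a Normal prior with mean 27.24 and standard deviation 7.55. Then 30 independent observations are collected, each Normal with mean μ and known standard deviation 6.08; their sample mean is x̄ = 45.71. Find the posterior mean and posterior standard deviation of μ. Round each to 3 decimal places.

Posterior mean ≈ 45.319; posterior SD ≈ 1.098

Prior precision 1/τ₀² = 1/7.55² = 0.0175431; data precision n/σ² = 30/6.08² = 0.811548.
Posterior precision = 0.0175431 + 0.811548 = 0.829091, giving posterior SD = 1/√0.829091 = 1.098.
Posterior mean = (0.0175431·27.24 + 0.811548·45.71) / 0.829091 = 45.319.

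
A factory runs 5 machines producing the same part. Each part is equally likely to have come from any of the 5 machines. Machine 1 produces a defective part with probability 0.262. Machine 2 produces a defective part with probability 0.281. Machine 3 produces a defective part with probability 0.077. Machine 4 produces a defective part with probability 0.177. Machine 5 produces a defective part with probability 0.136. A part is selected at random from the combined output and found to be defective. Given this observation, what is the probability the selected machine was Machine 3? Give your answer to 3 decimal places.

P(defective|M1) = 0.262; P(defective|M2) = 0.281; P(defective|M3) = 0.077; P(defective|M4) = 0.177; P(defective|M5) = 0.136.
Prior × likelihood for each source: 0.2·0.262=0.05240, 0.2·0.281=0.05620, 0.2·0.077=0.01540, 0.2·0.177=0.03540, 0.2·0.136=0.02720. Summing gives P(defective) = 0.18660.
P(Machine 3 | defective) = 0.01540 / 0.18660 = 0.083.

Posterior probability ≈ 0.083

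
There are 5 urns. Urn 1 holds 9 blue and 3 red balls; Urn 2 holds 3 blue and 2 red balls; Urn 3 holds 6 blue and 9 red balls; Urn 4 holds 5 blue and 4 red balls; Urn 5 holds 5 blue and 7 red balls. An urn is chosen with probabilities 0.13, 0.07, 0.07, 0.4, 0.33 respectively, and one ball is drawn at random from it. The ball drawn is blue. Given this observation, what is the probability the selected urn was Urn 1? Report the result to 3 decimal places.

Tabulate prior·likelihood by source: [1] prior 0.13, lik 0.75, product 0.09750; [2] prior 0.07, lik 0.6, product 0.04200; [3] prior 0.07, lik 0.4, product 0.02800; [4] prior 0.4, lik 0.5556, product 0.2222; [5] prior 0.33, lik 0.4167, product 0.1375.
Normalizing constant = 0.52722; the posterior for Urn 1 is its product over the sum, 0.09750/0.52722 = 0.185.

Posterior probability ≈ 0.185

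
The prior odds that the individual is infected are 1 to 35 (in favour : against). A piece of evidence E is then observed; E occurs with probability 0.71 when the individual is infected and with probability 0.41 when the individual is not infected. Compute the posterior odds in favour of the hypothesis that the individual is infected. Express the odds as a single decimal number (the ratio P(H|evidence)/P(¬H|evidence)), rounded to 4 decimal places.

Prior odds = 1/35 = 0.028571. In log-odds, ln(0.028571) = -3.5553.
Add log likelihood ratio: ln(1.7317) = 0.54911.
Posterior log-odds = -3.0062, so posterior odds = exp(-3.0062) = 0.049477.

Posterior odds ≈ 0.0495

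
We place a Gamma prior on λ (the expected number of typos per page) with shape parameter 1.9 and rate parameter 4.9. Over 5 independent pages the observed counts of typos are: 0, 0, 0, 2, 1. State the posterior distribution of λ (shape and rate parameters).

Total count ∑xᵢ = 3 over n = 5 pages.
Gamma is conjugate to the Poisson likelihood: posterior is Gamma(shape = 1.9+3 = 4.9, rate = 4.9+5 = 9.9).

Posterior: Gamma(shape=4.9, rate=9.9)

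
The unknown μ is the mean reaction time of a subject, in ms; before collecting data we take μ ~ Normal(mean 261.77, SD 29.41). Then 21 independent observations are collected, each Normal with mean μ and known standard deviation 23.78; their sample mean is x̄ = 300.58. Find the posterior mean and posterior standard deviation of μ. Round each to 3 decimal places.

With known σ, the Normal prior is conjugate. Weight on the data is w = (n/σ²)/(n/σ² + 1/τ₀²) = 0.0371360/(0.0371360+0.00115614) = 0.96981.
Posterior mean = w·x̄ + (1−w)·μ₀ = 0.96981·300.58 + 0.030193·261.77 = 299.408. Posterior variance = 1/(0.0371360+0.00115614) = 26.1150, so SD = 5.110.

Posterior mean ≈ 299.408; posterior SD ≈ 5.110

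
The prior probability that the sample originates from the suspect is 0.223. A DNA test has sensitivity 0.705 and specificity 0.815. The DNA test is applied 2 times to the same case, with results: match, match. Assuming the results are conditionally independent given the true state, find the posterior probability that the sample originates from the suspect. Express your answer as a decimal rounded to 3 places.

Let H be the event that the sample originates from the suspect; start with P(H) = 0.223. P('match'|H) = 0.705, P('match'|¬H) = 0.185.
Update on result 1 ('match'): P(H) ← 0.705·0.2230 / (0.705·0.2230 + 0.185·0.7770) = 0.15721/0.30096 = 0.5224.
Update on result 2 ('match'): P(H) ← 0.705·0.5224 / (0.705·0.5224 + 0.185·0.4776) = 0.36828/0.45664 = 0.8065.

Posterior P(H) ≈ 0.806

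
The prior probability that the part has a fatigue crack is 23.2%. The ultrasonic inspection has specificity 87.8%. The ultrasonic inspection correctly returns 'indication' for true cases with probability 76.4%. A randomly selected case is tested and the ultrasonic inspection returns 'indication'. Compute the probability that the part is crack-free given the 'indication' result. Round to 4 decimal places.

P(¬H | E) ≈ 0.3458

Let H be the event that the part has a fatigue crack. P(H) = 0.232, so P(¬H) = 0.768. With E the 'indication' result, P(E|H) = 0.764 and P(E|¬H) = 0.122.
P(E) = 0.764·0.232 + 0.122·0.768 = 0.17725 + 0.093696 = 0.27094.
By Bayes' theorem, P(H|E) = 0.17725 / 0.27094 = 0.6542. Hence P(¬H|E) = 1 − 0.6542 = 0.3458.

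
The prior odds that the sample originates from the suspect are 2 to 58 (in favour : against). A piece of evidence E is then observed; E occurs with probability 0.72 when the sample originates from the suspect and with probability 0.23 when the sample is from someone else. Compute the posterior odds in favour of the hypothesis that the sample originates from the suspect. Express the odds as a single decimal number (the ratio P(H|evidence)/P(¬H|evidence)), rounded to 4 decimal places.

Posterior odds ≈ 0.1079

Prior odds = 2/58 = 0.034483. In log-odds, ln(0.034483) = -3.3673.
Add log likelihood ratio: ln(3.1304) = 1.1412.
Posterior log-odds = -2.2261, so posterior odds = exp(-2.2261) = 0.10795.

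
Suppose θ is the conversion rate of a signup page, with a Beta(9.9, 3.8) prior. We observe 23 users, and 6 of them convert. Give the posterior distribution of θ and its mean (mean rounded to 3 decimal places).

The binomial likelihood is conjugate to the Beta prior: with 6 successes and 17 failures, the posterior is Beta(9.9+6, 3.8+17) = Beta(15.9, 20.8).
E[θ | data] = 15.9/(15.9+20.8) = 0.433.

Posterior: Beta(15.9, 20.8); mean ≈ 0.433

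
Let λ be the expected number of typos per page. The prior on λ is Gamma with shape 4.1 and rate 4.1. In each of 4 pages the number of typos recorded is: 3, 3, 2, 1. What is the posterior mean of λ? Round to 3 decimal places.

Posterior mean ≈ 1.617

Total count ∑xᵢ = 9 over n = 4 pages.
Gamma is conjugate to the Poisson likelihood: posterior is Gamma(shape = 4.1+9 = 13.1, rate = 4.1+4 = 8.1).
E[λ | data] = 13.1/8.1 = 1.617.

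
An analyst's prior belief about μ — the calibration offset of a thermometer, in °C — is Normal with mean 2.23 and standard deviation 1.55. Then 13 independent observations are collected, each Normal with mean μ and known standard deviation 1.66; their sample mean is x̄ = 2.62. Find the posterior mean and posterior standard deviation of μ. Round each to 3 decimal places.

Posterior mean ≈ 2.588; posterior SD ≈ 0.441

With known σ, the Normal prior is conjugate. Weight on the data is w = (n/σ²)/(n/σ² + 1/τ₀²) = 4.71767/(4.71767+0.416233) = 0.91892.
Posterior mean = w·x̄ + (1−w)·μ₀ = 0.91892·2.62 + 0.081075·2.23 = 2.588. Posterior variance = 1/(4.71767+0.416233) = 0.194784, so SD = 0.441.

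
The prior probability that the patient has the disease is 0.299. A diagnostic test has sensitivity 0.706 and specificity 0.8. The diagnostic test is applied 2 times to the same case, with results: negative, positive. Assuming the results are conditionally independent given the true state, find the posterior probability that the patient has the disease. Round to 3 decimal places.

Posterior P(H) ≈ 0.356

Let H be the event that the patient has the disease; start with P(H) = 0.299. P('positive'|H) = 0.706, P('positive'|¬H) = 0.2.
Update on result 1 ('negative'): P(H) ← 0.294·0.2990 / (0.294·0.2990 + 0.8·0.7010) = 0.087906/0.64871 = 0.1355.
Update on result 2 ('positive'): P(H) ← 0.706·0.1355 / (0.706·0.1355 + 0.2·0.8645) = 0.095670/0.26857 = 0.3562.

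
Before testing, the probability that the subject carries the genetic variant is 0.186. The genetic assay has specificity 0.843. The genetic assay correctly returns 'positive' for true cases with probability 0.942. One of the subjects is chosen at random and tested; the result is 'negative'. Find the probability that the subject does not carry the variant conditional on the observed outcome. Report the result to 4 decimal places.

P(¬H | E) ≈ 0.9845

Let H be the event that the subject carries the genetic variant. P(H) = 0.186, so P(¬H) = 0.814. With E the 'negative' result, P(E|H) = 0.058 and P(E|¬H) = 0.843.
P(E) = 0.058·0.186 + 0.843·0.814 = 0.010788 + 0.68620 = 0.69699.
By Bayes' theorem, P(H|E) = 0.010788 / 0.69699 = 0.0155. Hence P(¬H|E) = 1 − 0.0155 = 0.9845.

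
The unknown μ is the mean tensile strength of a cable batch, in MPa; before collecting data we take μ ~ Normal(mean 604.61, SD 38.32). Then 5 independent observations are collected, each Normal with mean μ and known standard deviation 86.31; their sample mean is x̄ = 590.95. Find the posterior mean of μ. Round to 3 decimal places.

Posterior mean ≈ 597.830

Prior precision 1/τ₀² = 1/38.32² = 0.00068100; data precision n/σ² = 5/86.31² = 0.00067119.
Posterior precision = 0.00068100 + 0.00067119 = 0.00135220.
Posterior mean = (0.00068100·604.61 + 0.00067119·590.95) / 0.00135220 = 597.830.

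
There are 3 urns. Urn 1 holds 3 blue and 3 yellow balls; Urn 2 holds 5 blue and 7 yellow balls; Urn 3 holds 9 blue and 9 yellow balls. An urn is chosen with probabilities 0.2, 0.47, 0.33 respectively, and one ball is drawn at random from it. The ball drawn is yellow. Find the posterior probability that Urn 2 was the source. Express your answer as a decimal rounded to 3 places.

Tabulate prior·likelihood by source: [1] prior 0.2, lik 0.5, product 0.1000; [2] prior 0.47, lik 0.5833, product 0.2742; [3] prior 0.33, lik 0.5, product 0.1650.
Normalizing constant = 0.53917; the posterior for Urn 2 is its product over the sum, 0.2742/0.53917 = 0.509.

Posterior probability ≈ 0.509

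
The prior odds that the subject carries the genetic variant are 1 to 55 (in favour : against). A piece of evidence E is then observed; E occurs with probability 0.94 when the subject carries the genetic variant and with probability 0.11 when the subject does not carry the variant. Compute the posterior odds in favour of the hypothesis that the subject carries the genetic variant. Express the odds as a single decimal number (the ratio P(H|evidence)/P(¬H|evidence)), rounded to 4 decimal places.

Prior odds = 1/55 = 0.018182.
Likelihood ratio for E = 0.94/0.11 = 8.5455.
Posterior odds = prior odds × LR = 0.15537.

Posterior odds ≈ 0.1554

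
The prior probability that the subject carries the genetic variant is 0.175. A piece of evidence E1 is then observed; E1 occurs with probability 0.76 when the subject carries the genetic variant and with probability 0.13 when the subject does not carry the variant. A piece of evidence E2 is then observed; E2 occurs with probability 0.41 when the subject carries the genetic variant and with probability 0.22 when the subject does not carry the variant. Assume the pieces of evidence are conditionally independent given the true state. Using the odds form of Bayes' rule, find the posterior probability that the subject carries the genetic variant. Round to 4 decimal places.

Prior odds = 0.175/(1−0.175) = 0.21212. In log-odds, ln(0.21212) = -1.5506.
Add log likelihood ratios: ln(5.8462) + ln(1.8636) = 2.3883.
Posterior log-odds = 0.83772, so posterior odds = exp(0.83772) = 2.3111. Converting, P(H|E) = 2.3111/3.3111 = 0.6980.

Posterior probability ≈ 0.6980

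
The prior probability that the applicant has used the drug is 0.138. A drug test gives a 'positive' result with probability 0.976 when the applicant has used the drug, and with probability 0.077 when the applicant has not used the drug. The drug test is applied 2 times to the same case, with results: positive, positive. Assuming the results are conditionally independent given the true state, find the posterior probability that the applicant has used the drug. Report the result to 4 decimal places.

Posterior P(H) ≈ 0.9626

Let H be the event that the applicant has used the drug; start with P(H) = 0.138. P('positive'|H) = 0.976, P('positive'|¬H) = 0.077.
Update on result 1 ('positive'): P(H) ← 0.976·0.1380 / (0.976·0.1380 + 0.077·0.8620) = 0.13469/0.20106 = 0.6699.
Update on result 2 ('positive'): P(H) ← 0.976·0.6699 / (0.976·0.6699 + 0.077·0.3301) = 0.65381/0.67922 = 0.9626.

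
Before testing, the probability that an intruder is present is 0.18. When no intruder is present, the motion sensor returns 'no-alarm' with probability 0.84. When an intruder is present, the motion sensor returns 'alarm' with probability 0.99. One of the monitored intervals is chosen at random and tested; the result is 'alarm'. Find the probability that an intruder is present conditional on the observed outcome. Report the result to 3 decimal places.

Write H for 'an intruder is present'. Prior odds H:¬H = 0.18/0.82 = 0.21951. For the 'alarm' outcome, the likelihood ratio is 0.99/0.16 = 6.1875.
Posterior odds = 0.21951 × 6.1875 = 1.3582, so P(H|E) = 1.3582/(1+1.3582) = 0.576.

P(H | E) ≈ 0.576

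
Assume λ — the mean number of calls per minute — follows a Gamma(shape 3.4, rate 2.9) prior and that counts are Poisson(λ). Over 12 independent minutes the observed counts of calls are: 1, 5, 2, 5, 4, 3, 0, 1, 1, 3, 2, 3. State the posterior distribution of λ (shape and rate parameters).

Posterior: Gamma(shape=33.4, rate=14.9)

The Poisson likelihood adds the total count to the shape and the number of exposure periods to the rate. Here ∑xᵢ = 30 and n = 12, so shape 3.4→33.4 and rate 2.9→14.9.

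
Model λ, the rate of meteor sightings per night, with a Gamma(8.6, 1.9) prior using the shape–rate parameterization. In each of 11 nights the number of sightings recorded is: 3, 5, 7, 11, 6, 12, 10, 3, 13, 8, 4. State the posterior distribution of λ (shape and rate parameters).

Total count ∑xᵢ = 82 over n = 11 nights.
Gamma is conjugate to the Poisson likelihood: posterior is Gamma(shape = 8.6+82 = 90.6, rate = 1.9+11 = 12.9).

Posterior: Gamma(shape=90.6, rate=12.9)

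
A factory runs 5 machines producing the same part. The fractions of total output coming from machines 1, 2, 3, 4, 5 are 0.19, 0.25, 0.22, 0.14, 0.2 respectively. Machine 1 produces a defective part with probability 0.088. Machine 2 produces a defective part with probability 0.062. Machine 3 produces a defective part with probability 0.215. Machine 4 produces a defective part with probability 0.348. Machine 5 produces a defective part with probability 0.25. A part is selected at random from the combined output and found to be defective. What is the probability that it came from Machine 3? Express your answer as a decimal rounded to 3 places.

P(defective|M1) = 0.088; P(defective|M2) = 0.062; P(defective|M3) = 0.215; P(defective|M4) = 0.348; P(defective|M5) = 0.25.
Prior × likelihood for each source: 0.19·0.088=0.01672, 0.25·0.062=0.01550, 0.22·0.215=0.04730, 0.14·0.348=0.04872, 0.2·0.25=0.05000. Summing gives P(defective) = 0.17824.
P(Machine 3 | defective) = 0.04730 / 0.17824 = 0.265.

Posterior probability ≈ 0.265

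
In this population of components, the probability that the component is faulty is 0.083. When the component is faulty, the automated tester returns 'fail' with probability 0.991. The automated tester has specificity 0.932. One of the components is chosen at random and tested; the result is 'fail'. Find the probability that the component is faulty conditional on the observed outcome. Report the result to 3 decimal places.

Let H be the event that the component is faulty. P(H) = 0.083, so P(¬H) = 0.917. With E the 'fail' result, P(E|H) = 0.991 and P(E|¬H) = 0.068.
P(E) = 0.991·0.083 + 0.068·0.917 = 0.082253 + 0.062356 = 0.14461.
By Bayes' theorem, P(H|E) = 0.082253 / 0.14461 = 0.569.

P(H | E) ≈ 0.569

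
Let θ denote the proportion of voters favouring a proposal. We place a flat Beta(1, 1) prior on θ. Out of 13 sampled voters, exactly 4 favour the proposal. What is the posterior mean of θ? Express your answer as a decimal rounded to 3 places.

Observing 4 successes and 9 failures updates Beta(1, 1) by adding the success and failure counts to the two shape parameters: α = 1+4 = 5, β = 1+9 = 10.
E[θ | data] = 5/(5+10) = 0.333.

Posterior mean ≈ 0.333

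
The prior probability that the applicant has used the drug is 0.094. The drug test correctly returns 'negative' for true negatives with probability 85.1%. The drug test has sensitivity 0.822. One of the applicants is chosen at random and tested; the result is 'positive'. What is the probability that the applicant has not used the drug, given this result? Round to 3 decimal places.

Let H be the event that the applicant has used the drug. P(H) = 0.094, so P(¬H) = 0.906. With E the 'positive' result, P(E|H) = 0.822 and P(E|¬H) = 0.149.
P(E) = 0.822·0.094 + 0.149·0.906 = 0.077268 + 0.13499 = 0.21226.
By Bayes' theorem, P(H|E) = 0.077268 / 0.21226 = 0.364. Hence P(¬H|E) = 1 − 0.364 = 0.636.

P(¬H | E) ≈ 0.636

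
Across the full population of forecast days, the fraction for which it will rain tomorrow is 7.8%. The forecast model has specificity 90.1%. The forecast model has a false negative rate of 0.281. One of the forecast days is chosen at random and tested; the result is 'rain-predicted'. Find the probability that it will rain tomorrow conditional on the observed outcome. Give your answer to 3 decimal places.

P(H | E) ≈ 0.381

Write H for 'it will rain tomorrow'. Prior odds H:¬H = 0.078/0.922 = 0.084599. For the 'rain-predicted' outcome, the likelihood ratio is 0.719/0.099 = 7.2626.
Posterior odds = 0.084599 × 7.2626 = 0.61441, so P(H|E) = 0.61441/(1+0.61441) = 0.381.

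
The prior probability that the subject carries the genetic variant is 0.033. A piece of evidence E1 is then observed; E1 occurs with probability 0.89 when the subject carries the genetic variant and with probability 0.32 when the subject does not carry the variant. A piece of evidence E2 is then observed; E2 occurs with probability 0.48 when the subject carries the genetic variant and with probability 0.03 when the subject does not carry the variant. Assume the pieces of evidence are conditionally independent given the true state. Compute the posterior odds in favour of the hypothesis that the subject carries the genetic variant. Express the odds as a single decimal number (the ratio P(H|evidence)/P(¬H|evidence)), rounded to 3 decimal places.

Prior odds = 0.033/(1−0.033) = 0.034126. In log-odds, ln(0.034126) = -3.3777.
Add log likelihood ratios: ln(2.7812) + ln(16.000) = 3.7955.
Posterior log-odds = 0.41780, so posterior odds = exp(0.41780) = 1.5186.

Posterior odds ≈ 1.519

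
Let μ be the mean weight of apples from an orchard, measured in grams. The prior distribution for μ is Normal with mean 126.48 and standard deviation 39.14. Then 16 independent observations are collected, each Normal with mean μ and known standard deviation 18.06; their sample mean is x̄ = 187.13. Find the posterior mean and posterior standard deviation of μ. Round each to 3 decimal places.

Posterior mean ≈ 186.334; posterior SD ≈ 4.485

Prior precision 1/τ₀² = 1/39.14² = 0.00065277; data precision n/σ² = 16/18.06² = 0.0490551.
Posterior precision = 0.00065277 + 0.0490551 = 0.0497079, giving posterior SD = 1/√0.0497079 = 4.485.
Posterior mean = (0.00065277·126.48 + 0.0490551·187.13) / 0.0497079 = 186.334.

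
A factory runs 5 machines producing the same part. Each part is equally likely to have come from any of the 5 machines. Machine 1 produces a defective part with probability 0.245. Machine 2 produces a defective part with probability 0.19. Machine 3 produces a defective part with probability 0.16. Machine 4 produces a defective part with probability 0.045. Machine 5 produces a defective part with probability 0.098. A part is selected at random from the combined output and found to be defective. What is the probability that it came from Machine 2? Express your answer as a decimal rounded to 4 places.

Posterior probability ≈ 0.2575

P(defective|M1) = 0.245; P(defective|M2) = 0.19; P(defective|M3) = 0.16; P(defective|M4) = 0.045; P(defective|M5) = 0.098.
Prior × likelihood for each source: 0.2·0.245=0.04900, 0.2·0.19=0.03800, 0.2·0.16=0.03200, 0.2·0.045=0.009000, 0.2·0.098=0.01960. Summing gives P(defective) = 0.14760.
P(Machine 2 | defective) = 0.03800 / 0.14760 = 0.2575.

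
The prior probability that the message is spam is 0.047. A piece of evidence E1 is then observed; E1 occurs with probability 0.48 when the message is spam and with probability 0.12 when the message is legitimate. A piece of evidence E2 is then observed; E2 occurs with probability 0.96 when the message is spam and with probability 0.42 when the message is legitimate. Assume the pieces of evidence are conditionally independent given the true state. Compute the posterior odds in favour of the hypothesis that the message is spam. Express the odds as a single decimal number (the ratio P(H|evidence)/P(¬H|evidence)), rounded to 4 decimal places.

Prior odds = 0.047/(1−0.047) = 0.049318. In log-odds, ln(0.049318) = -3.0095.
Add log likelihood ratios: ln(4.0000) + ln(2.2857) = 2.2130.
Posterior log-odds = -0.79649, so posterior odds = exp(-0.79649) = 0.45091.

Posterior odds ≈ 0.4509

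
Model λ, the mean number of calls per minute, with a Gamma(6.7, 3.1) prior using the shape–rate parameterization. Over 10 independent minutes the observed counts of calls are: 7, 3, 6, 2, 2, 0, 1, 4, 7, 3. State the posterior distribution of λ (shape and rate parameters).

Posterior: Gamma(shape=41.7, rate=13.1)

The Poisson likelihood adds the total count to the shape and the number of exposure periods to the rate. Here ∑xᵢ = 35 and n = 10, so shape 6.7→41.7 and rate 3.1→13.1.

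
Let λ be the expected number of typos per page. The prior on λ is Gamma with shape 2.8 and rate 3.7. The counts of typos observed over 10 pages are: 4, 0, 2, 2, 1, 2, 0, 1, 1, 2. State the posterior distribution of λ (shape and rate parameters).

Posterior: Gamma(shape=17.8, rate=13.7)

The Poisson likelihood adds the total count to the shape and the number of exposure periods to the rate. Here ∑xᵢ = 15 and n = 10, so shape 2.8→17.8 and rate 3.7→13.7.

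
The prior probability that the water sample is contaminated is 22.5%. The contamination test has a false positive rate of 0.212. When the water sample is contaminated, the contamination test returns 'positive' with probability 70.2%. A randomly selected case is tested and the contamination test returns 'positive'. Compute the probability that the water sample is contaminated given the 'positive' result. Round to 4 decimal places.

P(H | E) ≈ 0.4901

Write H for 'the water sample is contaminated'. Prior odds H:¬H = 0.225/0.775 = 0.29032. For the 'positive' outcome, the likelihood ratio is 0.702/0.212 = 3.3113.
Posterior odds = 0.29032 × 3.3113 = 0.96135, so P(H|E) = 0.96135/(1+0.96135) = 0.4901.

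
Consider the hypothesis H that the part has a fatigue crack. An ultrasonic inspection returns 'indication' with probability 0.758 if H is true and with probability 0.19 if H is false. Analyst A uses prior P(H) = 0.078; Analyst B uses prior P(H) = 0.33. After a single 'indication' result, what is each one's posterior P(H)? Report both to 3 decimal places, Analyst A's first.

Analyst A: 0.252; Analyst B: 0.663

The likelihood ratio for an 'indication' result is 0.758/0.19 = 3.9895.
Analyst A: prior odds 0.078/0.922 = 0.084599; posterior odds 0.33750; posterior probability 0.252.
Analyst B: prior odds 0.33/0.67 = 0.49254; posterior odds 1.9650; posterior probability 0.663.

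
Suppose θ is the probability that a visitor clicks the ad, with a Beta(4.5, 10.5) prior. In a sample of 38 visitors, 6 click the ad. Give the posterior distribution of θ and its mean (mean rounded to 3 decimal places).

Observing 6 successes and 32 failures updates Beta(4.5, 10.5) by adding the success and failure counts to the two shape parameters: α = 4.5+6 = 10.5, β = 10.5+32 = 42.5.
Posterior mean = α/(α+β) = 10.5/53 = 0.198.

Posterior: Beta(10.5, 42.5); mean ≈ 0.198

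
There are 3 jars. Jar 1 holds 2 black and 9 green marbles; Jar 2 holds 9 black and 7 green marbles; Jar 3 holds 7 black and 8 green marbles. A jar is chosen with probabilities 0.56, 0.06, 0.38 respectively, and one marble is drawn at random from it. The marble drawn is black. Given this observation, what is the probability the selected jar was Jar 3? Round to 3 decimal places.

Posterior probability ≈ 0.567

P(black|Jar 1) = 0.1818; P(black|Jar 2) = 0.5625; P(black|Jar 3) = 0.4667.
Prior × likelihood for each source: 0.56·0.1818=0.1018, 0.06·0.5625=0.03375, 0.38·0.4667=0.1773. Summing gives P(black) = 0.31290.
P(Jar 3 | black) = 0.1773 / 0.31290 = 0.567.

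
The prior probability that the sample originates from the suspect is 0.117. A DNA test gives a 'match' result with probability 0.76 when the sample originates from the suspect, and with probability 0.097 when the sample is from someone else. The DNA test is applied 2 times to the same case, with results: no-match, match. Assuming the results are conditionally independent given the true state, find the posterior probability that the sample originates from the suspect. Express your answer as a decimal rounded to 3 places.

Let H be the event that the sample originates from the suspect; start with P(H) = 0.117. P('match'|H) = 0.76, P('match'|¬H) = 0.097.
Update on result 1 ('no-match'): P(H) ← 0.24·0.1170 / (0.24·0.1170 + 0.903·0.8830) = 0.028080/0.82543 = 0.0340.
Update on result 2 ('match'): P(H) ← 0.76·0.0340 / (0.76·0.0340 + 0.097·0.9660) = 0.025854/0.11955 = 0.2163.

Posterior P(H) ≈ 0.216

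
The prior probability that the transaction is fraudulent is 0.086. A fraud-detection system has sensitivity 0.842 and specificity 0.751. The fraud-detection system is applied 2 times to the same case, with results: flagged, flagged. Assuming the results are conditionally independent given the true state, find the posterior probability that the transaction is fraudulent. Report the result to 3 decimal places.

Let H be the event that the transaction is fraudulent; start with P(H) = 0.086. P('flagged'|H) = 0.842, P('flagged'|¬H) = 0.249.
Update on result 1 ('flagged'): P(H) ← 0.842·0.0860 / (0.842·0.0860 + 0.249·0.9140) = 0.072412/0.30000 = 0.2414.
Update on result 2 ('flagged'): P(H) ← 0.842·0.2414 / (0.842·0.2414 + 0.249·0.7586) = 0.20324/0.39214 = 0.5183.

Posterior P(H) ≈ 0.518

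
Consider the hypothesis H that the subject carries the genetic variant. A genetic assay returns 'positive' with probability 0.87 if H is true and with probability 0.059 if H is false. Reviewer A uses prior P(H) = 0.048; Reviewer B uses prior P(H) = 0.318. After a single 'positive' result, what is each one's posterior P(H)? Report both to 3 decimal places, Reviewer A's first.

The likelihood ratio for a 'positive' result is 0.87/0.059 = 14.746.
Reviewer A: prior odds 0.048/0.952 = 0.050420; posterior odds 0.74348; posterior probability 0.426.
Reviewer B: prior odds 0.318/0.682 = 0.46628; posterior odds 6.8756; posterior probability 0.873.

Reviewer A: 0.426; Reviewer B: 0.873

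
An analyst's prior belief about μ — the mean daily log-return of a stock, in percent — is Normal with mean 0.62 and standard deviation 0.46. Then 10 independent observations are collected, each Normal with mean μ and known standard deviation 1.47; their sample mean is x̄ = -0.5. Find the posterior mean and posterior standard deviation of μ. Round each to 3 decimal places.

Posterior mean ≈ 0.066; posterior SD ≈ 0.327

With known σ, the Normal prior is conjugate. Weight on the data is w = (n/σ²)/(n/σ² + 1/τ₀²) = 4.62770/(4.62770+4.72590) = 0.49475.
Posterior mean = w·x̄ + (1−w)·μ₀ = 0.49475·-0.5 + 0.50525·0.62 = 0.066. Posterior variance = 1/(4.62770+4.72590) = 0.106911, so SD = 0.327.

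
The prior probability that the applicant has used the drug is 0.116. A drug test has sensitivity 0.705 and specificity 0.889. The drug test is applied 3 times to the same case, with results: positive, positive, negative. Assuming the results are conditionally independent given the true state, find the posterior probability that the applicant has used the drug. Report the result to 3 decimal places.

Posterior P(H) ≈ 0.637

Let H be the event that the applicant has used the drug; start with P(H) = 0.116. P('positive'|H) = 0.705, P('positive'|¬H) = 0.111.
Update on result 1 ('positive'): P(H) ← 0.705·0.1160 / (0.705·0.1160 + 0.111·0.8840) = 0.081780/0.17990 = 0.4546.
Update on result 2 ('positive'): P(H) ← 0.705·0.4546 / (0.705·0.4546 + 0.111·0.5454) = 0.32048/0.38102 = 0.8411.
Update on result 3 ('negative'): P(H) ← 0.295·0.8411 / (0.295·0.8411 + 0.889·0.1589) = 0.24813/0.38938 = 0.6372.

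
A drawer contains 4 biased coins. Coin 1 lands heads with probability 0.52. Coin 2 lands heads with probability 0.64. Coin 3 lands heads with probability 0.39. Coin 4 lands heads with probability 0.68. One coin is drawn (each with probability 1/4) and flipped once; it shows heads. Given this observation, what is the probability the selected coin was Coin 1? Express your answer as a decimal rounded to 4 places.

Posterior probability ≈ 0.2332

P(heads|C1) = 0.52; P(heads|C2) = 0.64; P(heads|C3) = 0.39; P(heads|C4) = 0.68.
Prior × likelihood for each source: 0.25·0.52=0.1300, 0.25·0.64=0.1600, 0.25·0.39=0.09750, 0.25·0.68=0.1700. Summing gives P(heads) = 0.55750.
P(Coin 1 | heads) = 0.1300 / 0.55750 = 0.2332.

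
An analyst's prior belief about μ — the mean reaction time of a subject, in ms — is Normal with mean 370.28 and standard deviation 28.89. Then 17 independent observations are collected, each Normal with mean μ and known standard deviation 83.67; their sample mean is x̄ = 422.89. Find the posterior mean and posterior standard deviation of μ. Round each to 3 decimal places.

With known σ, the Normal prior is conjugate. Weight on the data is w = (n/σ²)/(n/σ² + 1/τ₀²) = 0.00242834/(0.00242834+0.00119813) = 0.66961.
Posterior mean = w·x̄ + (1−w)·μ₀ = 0.66961·422.89 + 0.33039·370.28 = 405.508. Posterior variance = 1/(0.00242834+0.00119813) = 275.750, so SD = 16.606.

Posterior mean ≈ 405.508; posterior SD ≈ 16.606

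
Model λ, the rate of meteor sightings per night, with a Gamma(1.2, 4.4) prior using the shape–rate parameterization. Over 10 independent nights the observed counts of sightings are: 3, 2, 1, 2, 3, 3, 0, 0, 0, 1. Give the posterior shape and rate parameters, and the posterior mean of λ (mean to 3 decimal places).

Total count ∑xᵢ = 15 over n = 10 nights.
Gamma is conjugate to the Poisson likelihood: posterior is Gamma(shape = 1.2+15 = 16.2, rate = 4.4+10 = 14.4).
Posterior mean = shape/rate = 16.2/14.4 = 1.125.

Posterior: Gamma(shape=16.2, rate=14.4); mean ≈ 1.125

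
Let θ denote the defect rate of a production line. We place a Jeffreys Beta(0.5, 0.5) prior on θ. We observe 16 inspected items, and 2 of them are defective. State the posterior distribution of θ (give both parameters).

The binomial likelihood is conjugate to the Beta prior: with 2 successes and 14 failures, the posterior is Beta(0.5+2, 0.5+14) = Beta(2.5, 14.5).

Posterior: Beta(2.5, 14.5)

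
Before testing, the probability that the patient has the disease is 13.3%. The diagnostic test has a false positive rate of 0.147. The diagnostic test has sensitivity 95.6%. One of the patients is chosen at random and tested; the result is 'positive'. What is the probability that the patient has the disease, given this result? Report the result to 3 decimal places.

Write H for 'the patient has the disease'. Prior odds H:¬H = 0.133/0.867 = 0.15340. For the 'positive' outcome, the likelihood ratio is 0.956/0.147 = 6.5034.
Posterior odds = 0.15340 × 6.5034 = 0.99764, so P(H|E) = 0.99764/(1+0.99764) = 0.499.

P(H | E) ≈ 0.499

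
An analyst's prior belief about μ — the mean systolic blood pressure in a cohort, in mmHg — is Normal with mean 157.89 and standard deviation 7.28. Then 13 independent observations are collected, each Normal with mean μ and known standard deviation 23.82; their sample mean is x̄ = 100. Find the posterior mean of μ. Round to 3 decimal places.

Prior precision 1/τ₀² = 1/7.28² = 0.0188685; data precision n/σ² = 13/23.82² = 0.0229118.
Posterior precision = 0.0188685 + 0.0229118 = 0.0417803.
Posterior mean = (0.0188685·157.89 + 0.0229118·100) / 0.0417803 = 126.144.

Posterior mean ≈ 126.144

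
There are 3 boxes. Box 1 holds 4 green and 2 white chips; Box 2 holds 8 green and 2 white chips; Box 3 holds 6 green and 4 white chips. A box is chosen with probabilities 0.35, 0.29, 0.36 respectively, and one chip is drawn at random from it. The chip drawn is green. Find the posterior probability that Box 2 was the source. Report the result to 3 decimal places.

Posterior probability ≈ 0.341

Tabulate prior·likelihood by source: [1] prior 0.35, lik 0.6667, product 0.2333; [2] prior 0.29, lik 0.8, product 0.2320; [3] prior 0.36, lik 0.6, product 0.2160.
Normalizing constant = 0.68133; the posterior for Box 2 is its product over the sum, 0.2320/0.68133 = 0.341.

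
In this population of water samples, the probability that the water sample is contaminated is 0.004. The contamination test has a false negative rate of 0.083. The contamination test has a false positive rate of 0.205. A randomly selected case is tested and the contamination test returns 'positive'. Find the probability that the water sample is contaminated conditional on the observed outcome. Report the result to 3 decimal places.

Write H for 'the water sample is contaminated'. Prior odds H:¬H = 0.004/0.996 = 0.0040161. For the 'positive' outcome, the likelihood ratio is 0.917/0.205 = 4.4732.
Posterior odds = 0.0040161 × 4.4732 = 0.017965, so P(H|E) = 0.017965/(1+0.017965) = 0.018.

P(H | E) ≈ 0.018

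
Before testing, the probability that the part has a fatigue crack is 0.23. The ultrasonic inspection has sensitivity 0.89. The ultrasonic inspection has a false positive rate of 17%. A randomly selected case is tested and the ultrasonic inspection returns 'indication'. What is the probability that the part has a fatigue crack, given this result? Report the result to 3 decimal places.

P(H | E) ≈ 0.610

Let H be the event that the part has a fatigue crack. P(H) = 0.23, so P(¬H) = 0.77. With E the 'indication' result, P(E|H) = 0.89 and P(E|¬H) = 0.17.
P(E) = 0.89·0.23 + 0.17·0.77 = 0.20470 + 0.13090 = 0.33560.
By Bayes' theorem, P(H|E) = 0.20470 / 0.33560 = 0.610.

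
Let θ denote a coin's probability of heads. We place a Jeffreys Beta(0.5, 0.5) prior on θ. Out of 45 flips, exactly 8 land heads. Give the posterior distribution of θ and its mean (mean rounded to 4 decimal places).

Posterior: Beta(8.5, 37.5); mean ≈ 0.1848

Observing 8 successes and 37 failures updates Beta(0.5, 0.5) by adding the success and failure counts to the two shape parameters: α = 0.5+8 = 8.5, β = 0.5+37 = 37.5.
Posterior mean = α/(α+β) = 8.5/46 = 0.1848.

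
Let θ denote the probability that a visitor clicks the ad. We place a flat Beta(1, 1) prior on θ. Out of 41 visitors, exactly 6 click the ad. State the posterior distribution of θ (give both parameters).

Observing 6 successes and 35 failures updates Beta(1, 1) by adding the success and failure counts to the two shape parameters: α = 1+6 = 7, β = 1+35 = 36.

Posterior: Beta(7, 36)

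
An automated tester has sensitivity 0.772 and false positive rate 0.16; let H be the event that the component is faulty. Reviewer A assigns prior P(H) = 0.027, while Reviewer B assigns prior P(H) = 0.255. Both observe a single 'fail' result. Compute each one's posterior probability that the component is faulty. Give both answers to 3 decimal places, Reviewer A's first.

The likelihood ratio for a 'fail' result is 0.772/0.16 = 4.8250.
Reviewer A: prior odds 0.027/0.973 = 0.027749; posterior odds 0.13389; posterior probability 0.118.
Reviewer B: prior odds 0.255/0.745 = 0.34228; posterior odds 1.6515; posterior probability 0.623.

Reviewer A: 0.118; Reviewer B: 0.623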